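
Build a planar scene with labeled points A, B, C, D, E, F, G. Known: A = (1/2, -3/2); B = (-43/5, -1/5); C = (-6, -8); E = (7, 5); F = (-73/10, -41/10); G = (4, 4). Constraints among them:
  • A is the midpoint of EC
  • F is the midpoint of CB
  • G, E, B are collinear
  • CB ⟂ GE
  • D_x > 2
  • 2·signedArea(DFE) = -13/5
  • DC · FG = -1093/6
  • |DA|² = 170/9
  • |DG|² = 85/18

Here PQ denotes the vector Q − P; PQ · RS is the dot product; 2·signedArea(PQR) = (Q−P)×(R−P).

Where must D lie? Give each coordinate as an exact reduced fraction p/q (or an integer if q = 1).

1. D_x = 17/6  [2·signedArea(DFE) = -13/5 ∩ DC · FG = -1093/6]
2. D_y = 13/6  [2·signedArea(DFE) = -13/5 ∩ DC · FG = -1093/6]
   → D = (17/6, 13/6)

D = (17/6, 13/6)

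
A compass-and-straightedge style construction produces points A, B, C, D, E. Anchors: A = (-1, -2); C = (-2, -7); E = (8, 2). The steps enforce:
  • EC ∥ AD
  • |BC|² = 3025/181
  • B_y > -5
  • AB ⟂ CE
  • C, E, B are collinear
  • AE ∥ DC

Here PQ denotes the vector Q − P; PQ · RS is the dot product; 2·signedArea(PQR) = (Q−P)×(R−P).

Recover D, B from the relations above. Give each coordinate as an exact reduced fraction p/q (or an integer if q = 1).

1. D_x = -11  [AE ∥ DC ∩ EC ∥ AD]
2. D_y = -11  [AE ∥ DC ∩ EC ∥ AD]
   → D = (-11, -11)
3. B_x = 188/181  [C, E, B are collinear ∩ AB ⟂ CE]
4. B_y = -772/181  [C, E, B are collinear ∩ AB ⟂ CE]
   → B = (188/181, -772/181)

B = (188/181, -772/181)
D = (-11, -11)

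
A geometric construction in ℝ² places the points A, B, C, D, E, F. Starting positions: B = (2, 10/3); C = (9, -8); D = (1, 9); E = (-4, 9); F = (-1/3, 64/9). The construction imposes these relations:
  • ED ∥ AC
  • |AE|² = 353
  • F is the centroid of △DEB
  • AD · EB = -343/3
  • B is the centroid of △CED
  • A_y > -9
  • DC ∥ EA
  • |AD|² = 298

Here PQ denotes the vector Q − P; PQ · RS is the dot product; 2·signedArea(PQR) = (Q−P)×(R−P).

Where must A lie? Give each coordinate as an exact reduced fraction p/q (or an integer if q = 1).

1. A_x = 4  [ED ∥ AC ∩ DC ∥ EA]
2. A_y = -8  [ED ∥ AC ∩ DC ∥ EA]
   → A = (4, -8)

A = (4, -8)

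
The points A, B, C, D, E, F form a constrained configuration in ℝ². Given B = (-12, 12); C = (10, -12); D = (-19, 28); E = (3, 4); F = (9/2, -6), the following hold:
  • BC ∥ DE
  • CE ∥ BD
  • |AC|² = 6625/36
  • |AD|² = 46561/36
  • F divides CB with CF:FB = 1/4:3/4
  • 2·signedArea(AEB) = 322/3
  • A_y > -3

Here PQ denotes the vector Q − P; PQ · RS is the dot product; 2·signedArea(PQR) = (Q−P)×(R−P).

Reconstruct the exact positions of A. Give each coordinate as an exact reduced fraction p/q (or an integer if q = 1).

1. A_x = 5/6  [line -8·x + -15·y + -70/3 = 0 ∩ |AC|² = 6625/36]
2. A_y = -2  [line -8·x + -15·y + -70/3 = 0 ∩ |AC|² = 6625/36]
   → A = (5/6, -2)

A = (5/6, -2)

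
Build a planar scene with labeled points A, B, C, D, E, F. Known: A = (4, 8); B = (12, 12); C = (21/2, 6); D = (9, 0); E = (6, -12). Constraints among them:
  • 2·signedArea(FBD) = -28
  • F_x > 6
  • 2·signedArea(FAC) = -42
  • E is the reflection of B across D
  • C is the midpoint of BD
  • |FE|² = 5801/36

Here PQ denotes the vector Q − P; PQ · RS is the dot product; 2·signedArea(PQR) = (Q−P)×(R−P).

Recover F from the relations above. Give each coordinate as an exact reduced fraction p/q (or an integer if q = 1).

F = (41/6, 2/3)

1. F_x = 41/6  [2·signedArea(FAC) = -42 ∩ 2·signedArea(FBD) = -28]
2. F_y = 2/3  [2·signedArea(FAC) = -42 ∩ 2·signedArea(FBD) = -28]
   → F = (41/6, 2/3)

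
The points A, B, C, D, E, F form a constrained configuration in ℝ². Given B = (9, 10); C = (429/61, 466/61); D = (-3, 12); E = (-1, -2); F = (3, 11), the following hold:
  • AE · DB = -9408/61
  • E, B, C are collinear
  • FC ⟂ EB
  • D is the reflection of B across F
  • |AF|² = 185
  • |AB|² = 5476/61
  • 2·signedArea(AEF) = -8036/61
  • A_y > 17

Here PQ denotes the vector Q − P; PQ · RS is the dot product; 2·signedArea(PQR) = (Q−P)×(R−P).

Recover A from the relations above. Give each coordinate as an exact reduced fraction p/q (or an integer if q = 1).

A = (919/61, 1054/61)

1. A_x = 919/61  [2·signedArea(AEF) = -8036/61 ∩ AE · DB = -9408/61]
2. A_y = 1054/61  [2·signedArea(AEF) = -8036/61 ∩ AE · DB = -9408/61]
   → A = (919/61, 1054/61)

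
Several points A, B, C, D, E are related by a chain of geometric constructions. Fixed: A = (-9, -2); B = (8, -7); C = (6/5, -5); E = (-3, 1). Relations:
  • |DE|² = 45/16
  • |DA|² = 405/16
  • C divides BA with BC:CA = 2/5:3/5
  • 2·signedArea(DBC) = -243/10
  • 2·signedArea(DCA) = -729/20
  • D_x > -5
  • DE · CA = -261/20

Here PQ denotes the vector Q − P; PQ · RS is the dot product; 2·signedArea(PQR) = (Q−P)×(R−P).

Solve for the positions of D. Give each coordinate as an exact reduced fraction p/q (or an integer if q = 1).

D = (-9/2, 1/4)

1. D_x = -9/2  [2·signedArea(DCA) = -729/20 ∩ DE · CA = -261/20]
2. D_y = 1/4  [2·signedArea(DCA) = -729/20 ∩ DE · CA = -261/20]
   → D = (-9/2, 1/4)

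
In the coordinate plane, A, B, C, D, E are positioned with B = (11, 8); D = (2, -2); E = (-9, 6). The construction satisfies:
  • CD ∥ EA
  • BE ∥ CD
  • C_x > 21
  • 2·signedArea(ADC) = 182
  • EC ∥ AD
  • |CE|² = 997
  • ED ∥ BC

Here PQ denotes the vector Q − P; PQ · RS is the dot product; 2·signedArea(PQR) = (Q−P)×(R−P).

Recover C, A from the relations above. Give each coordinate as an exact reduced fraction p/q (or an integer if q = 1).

A = (-29, 4)
C = (22, 0)

1. C_x = 22  [BE ∥ CD ∩ ED ∥ BC]
2. C_y = 0  [BE ∥ CD ∩ ED ∥ BC]
   → C = (22, 0)
3. A_x = -29  [EC ∥ AD ∩ CD ∥ EA]
4. A_y = 4  [EC ∥ AD ∩ CD ∥ EA]
   → A = (-29, 4)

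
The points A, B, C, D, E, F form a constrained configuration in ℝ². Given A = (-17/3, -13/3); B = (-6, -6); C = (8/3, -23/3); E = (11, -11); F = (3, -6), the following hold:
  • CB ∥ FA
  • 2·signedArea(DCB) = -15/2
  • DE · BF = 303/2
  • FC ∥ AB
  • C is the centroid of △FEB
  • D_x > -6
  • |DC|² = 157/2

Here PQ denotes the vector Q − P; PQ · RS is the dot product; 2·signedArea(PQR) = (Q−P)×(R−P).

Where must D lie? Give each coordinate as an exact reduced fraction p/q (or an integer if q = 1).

1. D_x = -35/6  [2·signedArea(DCB) = -15/2 ∩ DE · BF = 303/2]
2. D_y = -31/6  [2·signedArea(DCB) = -15/2 ∩ DE · BF = 303/2]
   → D = (-35/6, -31/6)

D = (-35/6, -31/6)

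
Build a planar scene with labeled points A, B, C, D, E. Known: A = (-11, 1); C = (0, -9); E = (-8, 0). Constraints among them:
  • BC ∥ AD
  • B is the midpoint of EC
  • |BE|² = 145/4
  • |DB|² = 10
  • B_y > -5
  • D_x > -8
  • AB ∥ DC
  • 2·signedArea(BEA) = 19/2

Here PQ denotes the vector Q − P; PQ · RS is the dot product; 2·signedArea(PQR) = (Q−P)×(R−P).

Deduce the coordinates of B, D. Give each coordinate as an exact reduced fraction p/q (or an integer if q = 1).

1. B_x = -4  [B is the midpoint of EC]
2. B_y = -9/2  [B is the midpoint of EC]
   → B = (-4, -9/2)
3. D_x = -7  [AB ∥ DC ∩ BC ∥ AD]
4. D_y = -7/2  [AB ∥ DC ∩ BC ∥ AD]
   → D = (-7, -7/2)

B = (-4, -9/2)
D = (-7, -7/2)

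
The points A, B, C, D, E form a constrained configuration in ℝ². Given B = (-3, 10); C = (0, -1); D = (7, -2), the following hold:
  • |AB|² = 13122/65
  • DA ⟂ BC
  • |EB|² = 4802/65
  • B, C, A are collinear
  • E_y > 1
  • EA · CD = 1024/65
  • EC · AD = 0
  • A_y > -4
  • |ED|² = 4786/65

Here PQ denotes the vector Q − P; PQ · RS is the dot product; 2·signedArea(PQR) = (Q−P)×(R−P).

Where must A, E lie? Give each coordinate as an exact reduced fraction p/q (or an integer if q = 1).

A = (48/65, -241/65)
E = (-48/65, 111/65)

1. A_x = 48/65  [B, C, A are collinear ∩ DA ⟂ BC]
2. A_y = -241/65  [B, C, A are collinear ∩ DA ⟂ BC]
   → A = (48/65, -241/65)
3. E_x = -48/65  [EC · AD = 0 ∩ EA · CD = 1024/65]
4. E_y = 111/65  [EC · AD = 0 ∩ EA · CD = 1024/65]
   → E = (-48/65, 111/65)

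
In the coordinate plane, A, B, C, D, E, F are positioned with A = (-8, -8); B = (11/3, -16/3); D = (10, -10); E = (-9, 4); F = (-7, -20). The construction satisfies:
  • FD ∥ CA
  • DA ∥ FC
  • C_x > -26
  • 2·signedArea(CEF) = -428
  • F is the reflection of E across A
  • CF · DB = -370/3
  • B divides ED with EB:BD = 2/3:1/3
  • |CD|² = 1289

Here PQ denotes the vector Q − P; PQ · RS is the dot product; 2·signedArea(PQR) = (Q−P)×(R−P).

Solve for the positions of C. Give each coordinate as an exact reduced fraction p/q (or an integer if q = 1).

C = (-25, -18)

1. C_x = -25  [FD ∥ CA ∩ DA ∥ FC]
2. C_y = -18  [FD ∥ CA ∩ DA ∥ FC]
   → C = (-25, -18)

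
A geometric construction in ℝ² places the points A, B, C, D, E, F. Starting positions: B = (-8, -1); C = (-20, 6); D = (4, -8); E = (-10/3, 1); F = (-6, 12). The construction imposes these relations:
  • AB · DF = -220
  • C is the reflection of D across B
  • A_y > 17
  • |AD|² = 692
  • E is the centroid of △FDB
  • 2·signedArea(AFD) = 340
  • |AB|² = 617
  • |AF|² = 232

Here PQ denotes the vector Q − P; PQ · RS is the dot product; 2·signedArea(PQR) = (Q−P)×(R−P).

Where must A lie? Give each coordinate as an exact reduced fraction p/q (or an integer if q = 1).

A = (8, 18)

1. A_x = 8  [2·signedArea(AFD) = 340 ∩ AB · DF = -220]
2. A_y = 18  [2·signedArea(AFD) = 340 ∩ AB · DF = -220]
   → A = (8, 18)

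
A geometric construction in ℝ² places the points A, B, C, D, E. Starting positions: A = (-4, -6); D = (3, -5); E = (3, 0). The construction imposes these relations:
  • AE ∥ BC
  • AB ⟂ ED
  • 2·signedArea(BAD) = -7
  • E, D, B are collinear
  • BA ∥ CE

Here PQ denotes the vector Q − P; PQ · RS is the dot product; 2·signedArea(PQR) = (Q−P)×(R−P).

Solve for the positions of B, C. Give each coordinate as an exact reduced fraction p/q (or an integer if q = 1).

B = (3, -6)
C = (10, 0)

1. B_x = 3  [E, D, B are collinear ∩ AB ⟂ ED]
2. B_y = -6  [E, D, B are collinear ∩ AB ⟂ ED]
   → B = (3, -6)
3. C_x = 10  [BA ∥ CE ∩ AE ∥ BC]
4. C_y = 0  [BA ∥ CE ∩ AE ∥ BC]
   → C = (10, 0)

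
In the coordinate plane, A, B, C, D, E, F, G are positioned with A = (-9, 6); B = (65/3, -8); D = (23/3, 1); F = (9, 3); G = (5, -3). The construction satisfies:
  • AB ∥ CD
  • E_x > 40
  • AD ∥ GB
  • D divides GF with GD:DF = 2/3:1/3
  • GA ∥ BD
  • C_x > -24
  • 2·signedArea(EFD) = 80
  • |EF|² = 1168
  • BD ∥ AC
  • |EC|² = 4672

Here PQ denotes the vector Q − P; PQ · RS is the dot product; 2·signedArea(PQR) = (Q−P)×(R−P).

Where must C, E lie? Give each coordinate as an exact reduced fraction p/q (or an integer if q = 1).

C = (-23, 15)
E = (41, -9)

1. C_x = -23  [AB ∥ CD ∩ BD ∥ AC]
2. C_y = 15  [AB ∥ CD ∩ BD ∥ AC]
   → C = (-23, 15)
3. E_x = 41  [line 2·x + -4/3·y + -94 = 0 ∩ |EF|² = 1168]
4. E_y = -9  [line 2·x + -4/3·y + -94 = 0 ∩ |EF|² = 1168]
   → E = (41, -9)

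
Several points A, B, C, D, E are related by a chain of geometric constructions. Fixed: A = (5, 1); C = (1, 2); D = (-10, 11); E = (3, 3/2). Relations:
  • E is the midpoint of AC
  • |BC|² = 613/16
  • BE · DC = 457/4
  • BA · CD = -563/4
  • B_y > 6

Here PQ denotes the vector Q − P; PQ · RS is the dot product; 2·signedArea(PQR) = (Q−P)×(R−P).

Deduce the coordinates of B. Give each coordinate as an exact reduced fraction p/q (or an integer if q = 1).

1. B_x = -7/2  [line 11·x + -9·y + 379/4 = 0 ∩ |BC|² = 613/16]
2. B_y = 25/4  [line 11·x + -9·y + 379/4 = 0 ∩ |BC|² = 613/16]
   → B = (-7/2, 25/4)

B = (-7/2, 25/4)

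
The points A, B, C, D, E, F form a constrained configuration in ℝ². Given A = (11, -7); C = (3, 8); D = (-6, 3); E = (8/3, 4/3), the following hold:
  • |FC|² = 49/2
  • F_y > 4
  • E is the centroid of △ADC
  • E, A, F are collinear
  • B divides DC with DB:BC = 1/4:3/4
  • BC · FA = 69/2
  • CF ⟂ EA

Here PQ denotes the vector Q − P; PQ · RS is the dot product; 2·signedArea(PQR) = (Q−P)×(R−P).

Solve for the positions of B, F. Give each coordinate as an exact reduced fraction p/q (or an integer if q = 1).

B = (-15/4, 17/4)
F = (-1/2, 9/2)

1. B_x = -15/4  [B divides DC with DB:BC = 1/4:3/4]
2. B_y = 17/4  [B divides DC with DB:BC = 1/4:3/4]
   → B = (-15/4, 17/4)
3. F_x = -1/2  [E, A, F are collinear ∩ CF ⟂ EA]
4. F_y = 9/2  [E, A, F are collinear ∩ CF ⟂ EA]
   → F = (-1/2, 9/2)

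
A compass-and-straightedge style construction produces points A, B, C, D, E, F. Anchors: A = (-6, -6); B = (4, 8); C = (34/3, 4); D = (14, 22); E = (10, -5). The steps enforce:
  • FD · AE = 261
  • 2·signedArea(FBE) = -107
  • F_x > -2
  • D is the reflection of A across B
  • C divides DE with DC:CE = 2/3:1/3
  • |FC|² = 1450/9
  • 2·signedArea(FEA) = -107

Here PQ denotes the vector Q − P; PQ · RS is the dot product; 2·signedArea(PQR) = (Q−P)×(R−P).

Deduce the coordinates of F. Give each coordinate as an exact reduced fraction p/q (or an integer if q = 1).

1. F_x = -1  [2·signedArea(FBE) = -107 ∩ FD · AE = 261]
2. F_y = 1  [2·signedArea(FBE) = -107 ∩ FD · AE = 261]
   → F = (-1, 1)

F = (-1, 1)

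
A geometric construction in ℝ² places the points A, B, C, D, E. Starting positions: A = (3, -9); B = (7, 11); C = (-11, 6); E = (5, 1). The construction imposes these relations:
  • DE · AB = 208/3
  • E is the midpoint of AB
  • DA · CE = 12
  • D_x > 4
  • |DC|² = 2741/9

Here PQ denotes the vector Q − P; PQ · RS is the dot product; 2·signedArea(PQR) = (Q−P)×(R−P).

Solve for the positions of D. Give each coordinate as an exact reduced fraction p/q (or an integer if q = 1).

1. D_x = 13/3  [DA · CE = 12 ∩ DE · AB = 208/3]
2. D_y = -7/3  [DA · CE = 12 ∩ DE · AB = 208/3]
   → D = (13/3, -7/3)

D = (13/3, -7/3)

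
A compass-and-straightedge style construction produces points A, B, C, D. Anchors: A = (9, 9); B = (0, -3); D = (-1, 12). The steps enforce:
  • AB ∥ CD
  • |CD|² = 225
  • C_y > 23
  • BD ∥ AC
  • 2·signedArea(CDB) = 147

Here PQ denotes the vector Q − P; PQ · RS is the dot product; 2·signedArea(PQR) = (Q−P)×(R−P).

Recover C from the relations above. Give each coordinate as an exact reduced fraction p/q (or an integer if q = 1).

C = (8, 24)

1. C_x = 8  [AB ∥ CD ∩ BD ∥ AC]
2. C_y = 24  [AB ∥ CD ∩ BD ∥ AC]
   → C = (8, 24)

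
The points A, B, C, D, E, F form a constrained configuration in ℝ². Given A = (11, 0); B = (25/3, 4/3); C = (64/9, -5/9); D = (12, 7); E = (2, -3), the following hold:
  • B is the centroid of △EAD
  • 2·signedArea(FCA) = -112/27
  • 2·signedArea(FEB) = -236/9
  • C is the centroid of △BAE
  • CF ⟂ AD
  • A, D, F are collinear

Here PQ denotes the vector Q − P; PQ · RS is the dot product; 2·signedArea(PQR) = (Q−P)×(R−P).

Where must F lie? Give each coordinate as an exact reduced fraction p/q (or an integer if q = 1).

F = (488/45, -49/45)

1. F_x = 488/45  [A, D, F are collinear ∩ CF ⟂ AD]
2. F_y = -49/45  [A, D, F are collinear ∩ CF ⟂ AD]
   → F = (488/45, -49/45)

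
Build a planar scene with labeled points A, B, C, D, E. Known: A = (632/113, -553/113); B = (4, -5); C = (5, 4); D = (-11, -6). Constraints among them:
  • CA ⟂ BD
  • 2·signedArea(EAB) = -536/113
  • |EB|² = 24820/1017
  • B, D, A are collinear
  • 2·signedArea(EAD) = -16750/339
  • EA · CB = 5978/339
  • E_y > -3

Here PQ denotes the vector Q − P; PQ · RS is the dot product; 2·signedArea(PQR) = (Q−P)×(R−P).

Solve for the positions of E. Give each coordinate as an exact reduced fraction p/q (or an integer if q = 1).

E = (-46/339, -779/339)

1. E_x = -46/339  [2·signedArea(EAD) = -16750/339 ∩ EA · CB = 5978/339]
2. E_y = -779/339  [2·signedArea(EAD) = -16750/339 ∩ EA · CB = 5978/339]
   → E = (-46/339, -779/339)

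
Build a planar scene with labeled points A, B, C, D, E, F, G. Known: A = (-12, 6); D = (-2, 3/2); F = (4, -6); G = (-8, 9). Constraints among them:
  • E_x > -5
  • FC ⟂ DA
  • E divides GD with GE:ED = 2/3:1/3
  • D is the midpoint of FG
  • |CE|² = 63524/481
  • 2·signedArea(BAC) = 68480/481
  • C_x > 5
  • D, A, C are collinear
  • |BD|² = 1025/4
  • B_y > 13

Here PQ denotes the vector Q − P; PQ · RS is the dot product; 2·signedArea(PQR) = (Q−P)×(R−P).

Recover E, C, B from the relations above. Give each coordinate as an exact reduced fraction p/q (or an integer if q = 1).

B = (-12, 14)
C = (2788/481, -966/481)
E = (-4, 4)

1. E_x = -4  [E divides GD with GE:ED = 2/3:1/3]
2. E_y = 4  [E divides GD with GE:ED = 2/3:1/3]
   → E = (-4, 4)
3. C_x = 2788/481  [D, A, C are collinear ∩ FC ⟂ DA]
4. C_y = -966/481  [D, A, C are collinear ∩ FC ⟂ DA]
   → C = (2788/481, -966/481)
5. B_x = -12  [line 3852/481·x + 8560/481·y + -73616/481 = 0 ∩ |BD|² = 1025/4]
6. B_y = 14  [line 3852/481·x + 8560/481·y + -73616/481 = 0 ∩ |BD|² = 1025/4]
   → B = (-12, 14)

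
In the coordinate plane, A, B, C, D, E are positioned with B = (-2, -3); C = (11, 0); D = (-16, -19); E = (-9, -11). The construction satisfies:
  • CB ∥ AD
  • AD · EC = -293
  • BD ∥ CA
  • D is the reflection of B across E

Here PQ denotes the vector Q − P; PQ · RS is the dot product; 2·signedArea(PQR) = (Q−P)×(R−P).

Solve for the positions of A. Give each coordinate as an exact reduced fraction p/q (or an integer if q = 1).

1. A_x = -3  [CB ∥ AD ∩ BD ∥ CA]
2. A_y = -16  [CB ∥ AD ∩ BD ∥ CA]
   → A = (-3, -16)

A = (-3, -16)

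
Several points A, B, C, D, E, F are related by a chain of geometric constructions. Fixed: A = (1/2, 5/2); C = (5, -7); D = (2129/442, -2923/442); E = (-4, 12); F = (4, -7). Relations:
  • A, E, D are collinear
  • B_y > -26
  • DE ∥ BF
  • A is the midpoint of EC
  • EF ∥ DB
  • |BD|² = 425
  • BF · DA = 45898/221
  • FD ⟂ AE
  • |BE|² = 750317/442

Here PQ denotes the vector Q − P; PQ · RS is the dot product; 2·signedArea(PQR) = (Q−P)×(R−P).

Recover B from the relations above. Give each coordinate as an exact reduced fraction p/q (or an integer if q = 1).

B = (5665/442, -11321/442)

1. B_x = 5665/442  [DE ∥ BF ∩ EF ∥ DB]
2. B_y = -11321/442  [DE ∥ BF ∩ EF ∥ DB]
   → B = (5665/442, -11321/442)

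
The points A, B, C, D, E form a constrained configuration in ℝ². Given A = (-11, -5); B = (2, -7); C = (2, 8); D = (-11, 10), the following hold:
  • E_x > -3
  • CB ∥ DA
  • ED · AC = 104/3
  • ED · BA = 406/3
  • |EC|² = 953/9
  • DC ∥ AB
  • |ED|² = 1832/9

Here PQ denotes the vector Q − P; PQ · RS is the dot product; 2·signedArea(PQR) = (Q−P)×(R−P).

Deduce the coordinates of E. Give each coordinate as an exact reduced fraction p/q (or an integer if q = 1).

E = (-7/3, -4/3)

1. E_x = -7/3  [ED · AC = 104/3 ∩ ED · BA = 406/3]
2. E_y = -4/3  [ED · AC = 104/3 ∩ ED · BA = 406/3]
   → E = (-7/3, -4/3)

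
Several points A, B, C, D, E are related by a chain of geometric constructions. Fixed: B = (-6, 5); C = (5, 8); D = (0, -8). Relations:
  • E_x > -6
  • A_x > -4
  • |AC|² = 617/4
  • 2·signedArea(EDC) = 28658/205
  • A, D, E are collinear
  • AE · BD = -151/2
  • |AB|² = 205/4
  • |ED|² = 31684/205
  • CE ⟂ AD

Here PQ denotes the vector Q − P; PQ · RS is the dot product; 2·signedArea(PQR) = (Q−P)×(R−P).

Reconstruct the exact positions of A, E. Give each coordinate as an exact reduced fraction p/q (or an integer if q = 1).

1. E_x = -1068/205  [line -16·x + 5·y + -20458/205 = 0 ∩ |ED|² = 31684/205]
2. E_y = 674/205  [line -16·x + 5·y + -20458/205 = 0 ∩ |ED|² = 31684/205]
   → E = (-1068/205, 674/205)
3. A_x = -3  [AE · BD = -151/2 ∩ A, D, E are collinear]
4. A_y = -3/2  [AE · BD = -151/2 ∩ A, D, E are collinear]
   → A = (-3, -3/2)

A = (-3, -3/2)
E = (-1068/205, 674/205)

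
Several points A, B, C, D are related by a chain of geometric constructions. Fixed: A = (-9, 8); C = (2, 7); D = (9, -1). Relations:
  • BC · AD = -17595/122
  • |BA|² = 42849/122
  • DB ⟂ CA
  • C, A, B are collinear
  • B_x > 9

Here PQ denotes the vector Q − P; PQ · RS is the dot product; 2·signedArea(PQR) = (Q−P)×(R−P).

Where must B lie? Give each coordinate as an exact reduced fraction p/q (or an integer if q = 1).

1. B_x = 1179/122  [C, A, B are collinear ∩ DB ⟂ CA]
2. B_y = 769/122  [C, A, B are collinear ∩ DB ⟂ CA]
   → B = (1179/122, 769/122)

B = (1179/122, 769/122)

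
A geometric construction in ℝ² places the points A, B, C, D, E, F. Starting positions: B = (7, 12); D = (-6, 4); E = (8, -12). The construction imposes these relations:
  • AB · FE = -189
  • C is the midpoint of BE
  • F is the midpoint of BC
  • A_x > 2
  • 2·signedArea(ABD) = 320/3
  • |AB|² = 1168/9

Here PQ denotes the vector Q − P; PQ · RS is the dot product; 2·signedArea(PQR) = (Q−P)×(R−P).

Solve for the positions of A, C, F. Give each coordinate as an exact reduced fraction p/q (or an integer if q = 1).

1. C_x = 15/2  [C is the midpoint of BE]
2. C_y = 0  [C is the midpoint of BE]
   → C = (15/2, 0)
3. F_x = 29/4  [F is the midpoint of BC]
4. F_y = 6  [F is the midpoint of BC]
   → F = (29/4, 6)
5. A_x = 3  [AB · FE = -189 ∩ 2·signedArea(ABD) = 320/3]
6. A_y = 4/3  [AB · FE = -189 ∩ 2·signedArea(ABD) = 320/3]
   → A = (3, 4/3)

A = (3, 4/3)
C = (15/2, 0)
F = (29/4, 6)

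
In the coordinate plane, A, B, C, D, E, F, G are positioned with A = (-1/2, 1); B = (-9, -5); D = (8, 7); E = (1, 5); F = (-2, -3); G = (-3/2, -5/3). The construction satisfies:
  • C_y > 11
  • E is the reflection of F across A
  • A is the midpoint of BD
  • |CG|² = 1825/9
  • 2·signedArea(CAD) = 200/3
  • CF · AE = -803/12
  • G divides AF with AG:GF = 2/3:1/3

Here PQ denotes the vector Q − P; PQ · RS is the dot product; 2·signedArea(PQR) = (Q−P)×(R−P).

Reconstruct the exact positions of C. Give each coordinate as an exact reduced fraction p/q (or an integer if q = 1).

C = (7/2, 35/3)

1. C_x = 7/2  [2·signedArea(CAD) = 200/3 ∩ CF · AE = -803/12]
2. C_y = 35/3  [2·signedArea(CAD) = 200/3 ∩ CF · AE = -803/12]
   → C = (7/2, 35/3)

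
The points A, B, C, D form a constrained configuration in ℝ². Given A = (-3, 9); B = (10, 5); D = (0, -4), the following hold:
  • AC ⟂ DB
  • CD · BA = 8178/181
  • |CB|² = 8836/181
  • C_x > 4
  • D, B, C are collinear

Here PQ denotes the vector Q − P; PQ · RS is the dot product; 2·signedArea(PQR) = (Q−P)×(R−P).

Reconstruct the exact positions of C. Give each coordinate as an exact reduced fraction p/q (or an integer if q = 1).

C = (870/181, 59/181)

1. C_x = 870/181  [D, B, C are collinear ∩ AC ⟂ DB]
2. C_y = 59/181  [D, B, C are collinear ∩ AC ⟂ DB]
   → C = (870/181, 59/181)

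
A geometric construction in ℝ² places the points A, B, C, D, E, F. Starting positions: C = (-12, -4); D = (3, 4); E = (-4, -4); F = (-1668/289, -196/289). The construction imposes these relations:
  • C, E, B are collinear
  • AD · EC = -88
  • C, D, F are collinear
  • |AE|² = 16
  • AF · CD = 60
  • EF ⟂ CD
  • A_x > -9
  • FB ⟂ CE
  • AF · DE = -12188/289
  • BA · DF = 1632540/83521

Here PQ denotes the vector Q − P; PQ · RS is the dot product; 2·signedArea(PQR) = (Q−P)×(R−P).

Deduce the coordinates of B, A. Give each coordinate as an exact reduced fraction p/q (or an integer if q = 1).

A = (-8, -4)
B = (-1668/289, -4)

1. B_x = -1668/289  [C, E, B are collinear ∩ FB ⟂ CE]
2. B_y = -4  [C, E, B are collinear ∩ FB ⟂ CE]
   → B = (-1668/289, -4)
3. A_x = -8  [AF · DE = -12188/289 ∩ BA · DF = 1632540/83521]
4. A_y = -4  [AF · DE = -12188/289 ∩ BA · DF = 1632540/83521]
   → A = (-8, -4)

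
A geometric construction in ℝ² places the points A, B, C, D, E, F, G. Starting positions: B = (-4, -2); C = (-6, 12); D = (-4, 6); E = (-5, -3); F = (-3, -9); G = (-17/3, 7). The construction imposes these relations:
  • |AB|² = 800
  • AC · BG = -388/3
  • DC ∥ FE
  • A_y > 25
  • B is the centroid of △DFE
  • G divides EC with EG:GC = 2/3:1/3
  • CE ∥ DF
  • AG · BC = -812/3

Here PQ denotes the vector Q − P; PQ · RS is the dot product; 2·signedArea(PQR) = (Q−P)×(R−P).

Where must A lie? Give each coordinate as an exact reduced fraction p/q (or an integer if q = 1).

1. A_x = -8  [AG · BC = -812/3 ∩ AC · BG = -388/3]
2. A_y = 26  [AG · BC = -812/3 ∩ AC · BG = -388/3]
   → A = (-8, 26)

A = (-8, 26)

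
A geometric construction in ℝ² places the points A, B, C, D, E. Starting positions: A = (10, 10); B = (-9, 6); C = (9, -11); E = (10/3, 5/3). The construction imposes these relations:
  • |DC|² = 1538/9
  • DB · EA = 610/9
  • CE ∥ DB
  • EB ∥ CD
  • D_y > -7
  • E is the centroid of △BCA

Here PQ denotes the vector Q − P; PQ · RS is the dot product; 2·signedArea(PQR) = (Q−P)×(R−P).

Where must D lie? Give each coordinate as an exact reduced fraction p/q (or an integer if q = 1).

D = (-10/3, -20/3)

1. D_x = -10/3  [CE ∥ DB ∩ EB ∥ CD]
2. D_y = -20/3  [CE ∥ DB ∩ EB ∥ CD]
   → D = (-10/3, -20/3)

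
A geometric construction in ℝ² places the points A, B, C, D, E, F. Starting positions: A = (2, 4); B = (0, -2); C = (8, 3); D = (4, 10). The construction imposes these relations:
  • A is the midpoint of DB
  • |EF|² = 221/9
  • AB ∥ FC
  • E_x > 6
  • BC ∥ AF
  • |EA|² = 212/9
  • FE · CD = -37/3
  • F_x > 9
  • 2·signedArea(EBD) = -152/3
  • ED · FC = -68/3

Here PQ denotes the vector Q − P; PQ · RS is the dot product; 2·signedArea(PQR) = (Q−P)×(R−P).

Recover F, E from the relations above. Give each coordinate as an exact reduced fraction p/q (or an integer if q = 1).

1. F_x = 10  [AB ∥ FC ∩ BC ∥ AF]
2. F_y = 9  [AB ∥ FC ∩ BC ∥ AF]
   → F = (10, 9)
3. E_x = 20/3  [2·signedArea(EBD) = -152/3 ∩ ED · FC = -68/3]
4. E_y = 16/3  [2·signedArea(EBD) = -152/3 ∩ ED · FC = -68/3]
   → E = (20/3, 16/3)

E = (20/3, 16/3)
F = (10, 9)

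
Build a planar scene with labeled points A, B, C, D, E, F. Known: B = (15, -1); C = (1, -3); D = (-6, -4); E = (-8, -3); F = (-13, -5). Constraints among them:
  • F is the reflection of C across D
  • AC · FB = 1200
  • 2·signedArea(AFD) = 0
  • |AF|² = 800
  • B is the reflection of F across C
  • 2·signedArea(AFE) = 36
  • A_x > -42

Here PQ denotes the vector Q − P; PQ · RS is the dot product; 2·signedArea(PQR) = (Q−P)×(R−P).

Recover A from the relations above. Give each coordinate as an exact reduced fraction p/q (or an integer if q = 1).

1. A_x = -41  [2·signedArea(AFD) = 0 ∩ 2·signedArea(AFE) = 36]
2. A_y = -9  [2·signedArea(AFD) = 0 ∩ 2·signedArea(AFE) = 36]
   → A = (-41, -9)

A = (-41, -9)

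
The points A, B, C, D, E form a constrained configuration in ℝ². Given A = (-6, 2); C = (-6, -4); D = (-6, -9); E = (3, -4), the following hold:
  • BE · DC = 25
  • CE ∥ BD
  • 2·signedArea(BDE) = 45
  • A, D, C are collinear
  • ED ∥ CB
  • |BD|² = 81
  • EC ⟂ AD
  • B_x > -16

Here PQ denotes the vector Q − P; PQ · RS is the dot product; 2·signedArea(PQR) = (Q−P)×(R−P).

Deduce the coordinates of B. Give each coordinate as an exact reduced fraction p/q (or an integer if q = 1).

B = (-15, -9)

1. B_x = -15  [CE ∥ BD ∩ ED ∥ CB]
2. B_y = -9  [CE ∥ BD ∩ ED ∥ CB]
   → B = (-15, -9)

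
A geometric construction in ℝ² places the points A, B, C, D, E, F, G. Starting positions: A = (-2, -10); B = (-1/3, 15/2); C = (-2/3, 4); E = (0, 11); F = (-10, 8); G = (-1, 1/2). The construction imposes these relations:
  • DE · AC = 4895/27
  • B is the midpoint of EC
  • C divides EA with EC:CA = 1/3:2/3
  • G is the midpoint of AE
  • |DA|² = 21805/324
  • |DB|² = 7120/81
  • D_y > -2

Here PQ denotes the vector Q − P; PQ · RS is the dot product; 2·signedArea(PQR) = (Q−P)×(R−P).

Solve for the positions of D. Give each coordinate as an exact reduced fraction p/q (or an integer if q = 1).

D = (-11/9, -11/6)

1. D_x = -11/9  [line -4/3·x + -14·y + -737/27 = 0 ∩ |DA|² = 21805/324]
2. D_y = -11/6  [line -4/3·x + -14·y + -737/27 = 0 ∩ |DA|² = 21805/324]
   → D = (-11/9, -11/6)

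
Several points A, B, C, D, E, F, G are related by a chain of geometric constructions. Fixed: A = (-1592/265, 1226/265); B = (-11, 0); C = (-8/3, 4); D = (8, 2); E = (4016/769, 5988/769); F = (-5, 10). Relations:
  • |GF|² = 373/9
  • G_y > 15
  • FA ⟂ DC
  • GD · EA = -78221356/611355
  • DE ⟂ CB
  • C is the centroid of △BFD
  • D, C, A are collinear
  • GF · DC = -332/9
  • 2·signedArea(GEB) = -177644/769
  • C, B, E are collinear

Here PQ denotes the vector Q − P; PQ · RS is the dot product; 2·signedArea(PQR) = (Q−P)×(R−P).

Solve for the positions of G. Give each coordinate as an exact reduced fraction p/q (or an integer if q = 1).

G = (-22/3, 16)

1. G_x = -22/3  [GD · EA = -78221356/611355 ∩ 2·signedArea(GEB) = -177644/769]
2. G_y = 16  [GD · EA = -78221356/611355 ∩ 2·signedArea(GEB) = -177644/769]
   → G = (-22/3, 16)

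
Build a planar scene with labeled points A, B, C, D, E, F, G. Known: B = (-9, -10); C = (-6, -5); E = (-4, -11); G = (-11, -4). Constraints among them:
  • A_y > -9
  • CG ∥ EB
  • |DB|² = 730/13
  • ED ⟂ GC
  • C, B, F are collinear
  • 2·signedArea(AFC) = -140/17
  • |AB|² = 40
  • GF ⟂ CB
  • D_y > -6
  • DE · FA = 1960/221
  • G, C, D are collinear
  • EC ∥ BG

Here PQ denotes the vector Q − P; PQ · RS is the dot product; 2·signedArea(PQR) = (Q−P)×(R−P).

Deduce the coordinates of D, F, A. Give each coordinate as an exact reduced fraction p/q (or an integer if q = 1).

1. D_x = -38/13  [G, C, D are collinear ∩ ED ⟂ GC]
2. D_y = -73/13  [G, C, D are collinear ∩ ED ⟂ GC]
   → D = (-38/13, -73/13)
3. F_x = -117/17  [C, B, F are collinear ∩ GF ⟂ CB]
4. F_y = -110/17  [C, B, F are collinear ∩ GF ⟂ CB]
   → F = (-117/17, -110/17)
5. A_x = -47/17  [2·signedArea(AFC) = -140/17 ∩ DE · FA = 1960/221]
6. A_y = -152/17  [2·signedArea(AFC) = -140/17 ∩ DE · FA = 1960/221]
   → A = (-47/17, -152/17)

A = (-47/17, -152/17)
D = (-38/13, -73/13)
F = (-117/17, -110/17)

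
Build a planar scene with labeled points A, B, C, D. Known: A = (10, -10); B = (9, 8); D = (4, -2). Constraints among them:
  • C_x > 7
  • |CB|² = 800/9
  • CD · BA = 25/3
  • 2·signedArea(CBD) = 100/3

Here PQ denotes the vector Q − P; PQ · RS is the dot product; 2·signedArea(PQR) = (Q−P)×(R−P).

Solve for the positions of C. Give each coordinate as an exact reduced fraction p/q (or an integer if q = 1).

C = (23/3, -4/3)

1. C_x = 23/3  [2·signedArea(CBD) = 100/3 ∩ CD · BA = 25/3]
2. C_y = -4/3  [2·signedArea(CBD) = 100/3 ∩ CD · BA = 25/3]
   → C = (23/3, -4/3)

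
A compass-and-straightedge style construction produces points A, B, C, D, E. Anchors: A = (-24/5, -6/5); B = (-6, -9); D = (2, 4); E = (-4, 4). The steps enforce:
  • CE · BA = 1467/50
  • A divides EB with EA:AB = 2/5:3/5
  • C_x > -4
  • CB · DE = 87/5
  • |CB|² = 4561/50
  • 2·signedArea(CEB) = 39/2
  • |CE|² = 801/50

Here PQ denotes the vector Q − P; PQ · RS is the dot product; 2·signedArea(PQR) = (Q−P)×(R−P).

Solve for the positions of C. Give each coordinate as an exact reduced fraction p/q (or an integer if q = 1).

C = (-31/10, 1/10)

1. C_x = -31/10  [2·signedArea(CEB) = 39/2 ∩ CE · BA = 1467/50]
2. C_y = 1/10  [2·signedArea(CEB) = 39/2 ∩ CE · BA = 1467/50]
   → C = (-31/10, 1/10)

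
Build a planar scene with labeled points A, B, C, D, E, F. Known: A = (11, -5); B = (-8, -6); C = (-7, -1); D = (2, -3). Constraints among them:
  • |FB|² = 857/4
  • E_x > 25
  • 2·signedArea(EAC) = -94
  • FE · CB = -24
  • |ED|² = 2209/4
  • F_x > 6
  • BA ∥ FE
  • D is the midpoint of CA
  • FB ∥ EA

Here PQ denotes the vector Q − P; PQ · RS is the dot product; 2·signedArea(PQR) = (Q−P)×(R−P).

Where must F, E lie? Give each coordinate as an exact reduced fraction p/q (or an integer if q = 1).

1. E_x = 51/2  [line -4·x + -18·y + 48 = 0 ∩ |ED|² = 2209/4]
2. E_y = -3  [line -4·x + -18·y + 48 = 0 ∩ |ED|² = 2209/4]
   → E = (51/2, -3)
3. F_x = 13/2  [FE · CB = -24 ∩ FB ∥ EA]
4. F_y = -4  [FE · CB = -24 ∩ FB ∥ EA]
   → F = (13/2, -4)

E = (51/2, -3)
F = (13/2, -4)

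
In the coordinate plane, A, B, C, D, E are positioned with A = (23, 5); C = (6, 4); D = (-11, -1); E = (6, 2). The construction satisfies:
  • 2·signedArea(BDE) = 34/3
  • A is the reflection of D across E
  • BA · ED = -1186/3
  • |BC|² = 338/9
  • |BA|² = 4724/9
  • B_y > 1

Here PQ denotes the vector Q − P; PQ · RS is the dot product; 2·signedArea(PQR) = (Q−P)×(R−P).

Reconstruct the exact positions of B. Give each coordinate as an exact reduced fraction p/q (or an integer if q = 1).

1. B_x = 1/3  [BA · ED = -1186/3 ∩ 2·signedArea(BDE) = 34/3]
2. B_y = 5/3  [BA · ED = -1186/3 ∩ 2·signedArea(BDE) = 34/3]
   → B = (1/3, 5/3)

B = (1/3, 5/3)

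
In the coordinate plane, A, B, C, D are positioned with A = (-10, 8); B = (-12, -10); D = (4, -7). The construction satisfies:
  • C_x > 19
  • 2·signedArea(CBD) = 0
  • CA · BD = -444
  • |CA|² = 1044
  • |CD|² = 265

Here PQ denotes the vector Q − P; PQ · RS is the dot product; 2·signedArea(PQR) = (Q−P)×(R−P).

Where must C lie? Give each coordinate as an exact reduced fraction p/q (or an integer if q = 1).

1. C_x = 20  [2·signedArea(CBD) = 0 ∩ CA · BD = -444]
2. C_y = -4  [2·signedArea(CBD) = 0 ∩ CA · BD = -444]
   → C = (20, -4)

C = (20, -4)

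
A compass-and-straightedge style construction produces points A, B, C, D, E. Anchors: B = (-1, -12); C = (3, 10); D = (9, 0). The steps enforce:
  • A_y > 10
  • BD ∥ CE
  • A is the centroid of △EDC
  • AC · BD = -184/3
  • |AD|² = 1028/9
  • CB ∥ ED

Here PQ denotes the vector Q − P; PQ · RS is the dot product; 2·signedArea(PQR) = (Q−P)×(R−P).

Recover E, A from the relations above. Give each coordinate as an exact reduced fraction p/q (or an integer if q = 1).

A = (25/3, 32/3)
E = (13, 22)

1. E_x = 13  [CB ∥ ED ∩ BD ∥ CE]
2. E_y = 22  [CB ∥ ED ∩ BD ∥ CE]
   → E = (13, 22)
3. A_x = 25/3  [A is the centroid of △EDC]
4. A_y = 32/3  [A is the centroid of △EDC]
   → A = (25/3, 32/3)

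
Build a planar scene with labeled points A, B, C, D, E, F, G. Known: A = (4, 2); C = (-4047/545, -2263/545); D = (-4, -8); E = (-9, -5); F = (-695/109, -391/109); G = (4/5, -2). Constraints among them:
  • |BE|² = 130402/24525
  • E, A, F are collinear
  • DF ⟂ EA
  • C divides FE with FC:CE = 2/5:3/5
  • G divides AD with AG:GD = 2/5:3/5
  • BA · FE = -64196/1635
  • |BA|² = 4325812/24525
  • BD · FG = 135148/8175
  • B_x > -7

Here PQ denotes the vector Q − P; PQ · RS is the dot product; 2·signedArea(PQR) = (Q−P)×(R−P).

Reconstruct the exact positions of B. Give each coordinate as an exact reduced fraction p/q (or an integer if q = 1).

1. B_x = -11132/1635  [BD · FG = 135148/8175 ∩ BA · FE = -64196/1635]
2. B_y = -3116/545  [BD · FG = 135148/8175 ∩ BA · FE = -64196/1635]
   → B = (-11132/1635, -3116/545)

B = (-11132/1635, -3116/545)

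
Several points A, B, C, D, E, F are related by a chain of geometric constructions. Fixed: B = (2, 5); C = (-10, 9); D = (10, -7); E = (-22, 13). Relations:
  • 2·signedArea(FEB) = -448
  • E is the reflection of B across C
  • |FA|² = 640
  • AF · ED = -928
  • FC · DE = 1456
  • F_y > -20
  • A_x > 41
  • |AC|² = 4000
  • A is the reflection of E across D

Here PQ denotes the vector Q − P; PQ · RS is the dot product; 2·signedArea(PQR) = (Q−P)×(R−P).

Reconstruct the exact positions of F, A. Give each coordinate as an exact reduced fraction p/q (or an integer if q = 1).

A = (42, -27)
F = (18, -19)

1. F_x = 18  [FC · DE = 1456 ∩ 2·signedArea(FEB) = -448]
2. F_y = -19  [FC · DE = 1456 ∩ 2·signedArea(FEB) = -448]
   → F = (18, -19)
3. A_x = 42  [A is the reflection of E across D]
4. A_y = -27  [A is the reflection of E across D]
   → A = (42, -27)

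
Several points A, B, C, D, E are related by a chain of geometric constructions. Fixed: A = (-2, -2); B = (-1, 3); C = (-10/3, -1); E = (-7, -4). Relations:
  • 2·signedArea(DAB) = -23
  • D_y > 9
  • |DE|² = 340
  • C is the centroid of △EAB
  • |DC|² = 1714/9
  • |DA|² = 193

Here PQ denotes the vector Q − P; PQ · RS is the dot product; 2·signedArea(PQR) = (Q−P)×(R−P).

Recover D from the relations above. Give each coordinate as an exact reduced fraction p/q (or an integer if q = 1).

D = (5, 10)

1. D_x = 5  [line -5·x + 1·y + 15 = 0 ∩ |DA|² = 193]
2. D_y = 10  [line -5·x + 1·y + 15 = 0 ∩ |DA|² = 193]
   → D = (5, 10)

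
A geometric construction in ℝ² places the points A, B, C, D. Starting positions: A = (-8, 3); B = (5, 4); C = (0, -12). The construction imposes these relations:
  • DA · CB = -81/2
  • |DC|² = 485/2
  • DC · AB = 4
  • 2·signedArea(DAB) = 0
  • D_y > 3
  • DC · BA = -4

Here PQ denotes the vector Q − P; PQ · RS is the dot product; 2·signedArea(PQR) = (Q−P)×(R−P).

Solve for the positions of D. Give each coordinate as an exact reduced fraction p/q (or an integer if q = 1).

1. D_x = -3/2  [2·signedArea(DAB) = 0 ∩ DC · BA = -4]
2. D_y = 7/2  [2·signedArea(DAB) = 0 ∩ DC · BA = -4]
   → D = (-3/2, 7/2)

D = (-3/2, 7/2)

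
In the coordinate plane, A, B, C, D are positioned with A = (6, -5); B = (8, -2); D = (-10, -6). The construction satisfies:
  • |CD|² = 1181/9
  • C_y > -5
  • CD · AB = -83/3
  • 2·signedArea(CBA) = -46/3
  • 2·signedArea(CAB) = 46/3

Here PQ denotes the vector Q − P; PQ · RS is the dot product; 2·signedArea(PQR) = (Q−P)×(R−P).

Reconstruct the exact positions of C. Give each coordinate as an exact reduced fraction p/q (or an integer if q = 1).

1. C_x = 4/3  [2·signedArea(CBA) = -46/3 ∩ CD · AB = -83/3]
2. C_y = -13/3  [2·signedArea(CBA) = -46/3 ∩ CD · AB = -83/3]
   → C = (4/3, -13/3)

C = (4/3, -13/3)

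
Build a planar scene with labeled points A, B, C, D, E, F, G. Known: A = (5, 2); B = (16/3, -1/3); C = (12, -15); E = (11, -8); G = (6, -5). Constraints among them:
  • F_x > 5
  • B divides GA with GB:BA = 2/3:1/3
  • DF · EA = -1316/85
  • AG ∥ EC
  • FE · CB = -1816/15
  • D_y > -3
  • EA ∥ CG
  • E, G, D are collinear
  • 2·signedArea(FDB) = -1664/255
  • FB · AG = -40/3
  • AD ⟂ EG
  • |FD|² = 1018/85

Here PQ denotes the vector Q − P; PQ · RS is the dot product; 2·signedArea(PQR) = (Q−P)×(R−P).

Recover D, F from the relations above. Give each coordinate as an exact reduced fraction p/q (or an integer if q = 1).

1. D_x = 37/17  [E, G, D are collinear ∩ AD ⟂ EG]
2. D_y = -46/17  [E, G, D are collinear ∩ AD ⟂ EG]
   → D = (37/17, -46/17)
3. F_x = 28/5  [FE · CB = -1816/15 ∩ FB · AG = -40/3]
4. F_y = -11/5  [FE · CB = -1816/15 ∩ FB · AG = -40/3]
   → F = (28/5, -11/5)

D = (37/17, -46/17)
F = (28/5, -11/5)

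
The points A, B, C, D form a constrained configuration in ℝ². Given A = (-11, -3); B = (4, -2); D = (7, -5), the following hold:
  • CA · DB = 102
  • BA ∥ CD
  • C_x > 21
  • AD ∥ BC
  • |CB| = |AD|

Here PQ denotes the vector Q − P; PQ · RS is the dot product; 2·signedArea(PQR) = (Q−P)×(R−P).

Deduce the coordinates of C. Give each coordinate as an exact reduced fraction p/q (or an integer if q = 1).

C = (22, -4)

1. C_x = 22  [BA ∥ CD ∩ AD ∥ BC]
2. C_y = -4  [BA ∥ CD ∩ AD ∥ BC]
   → C = (22, -4)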